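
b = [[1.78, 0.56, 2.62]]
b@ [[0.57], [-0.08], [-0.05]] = [[0.84]]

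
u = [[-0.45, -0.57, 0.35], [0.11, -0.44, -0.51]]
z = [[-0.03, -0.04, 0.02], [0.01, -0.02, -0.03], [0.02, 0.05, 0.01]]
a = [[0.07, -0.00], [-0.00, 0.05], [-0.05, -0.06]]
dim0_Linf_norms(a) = [0.07, 0.06]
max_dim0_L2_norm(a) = 0.09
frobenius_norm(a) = 0.12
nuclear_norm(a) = 0.16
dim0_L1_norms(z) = [0.06, 0.11, 0.06]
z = a @ u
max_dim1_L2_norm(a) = 0.08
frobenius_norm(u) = 1.06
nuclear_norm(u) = 1.49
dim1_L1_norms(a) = [0.07, 0.05, 0.11]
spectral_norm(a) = 0.10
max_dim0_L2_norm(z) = 0.07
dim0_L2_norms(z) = [0.04, 0.07, 0.04]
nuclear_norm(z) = 0.12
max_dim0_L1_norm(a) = 0.12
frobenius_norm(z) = 0.09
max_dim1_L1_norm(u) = 1.37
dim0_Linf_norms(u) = [0.45, 0.57, 0.51]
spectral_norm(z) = 0.07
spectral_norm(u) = 0.81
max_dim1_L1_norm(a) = 0.11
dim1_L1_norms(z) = [0.09, 0.06, 0.08]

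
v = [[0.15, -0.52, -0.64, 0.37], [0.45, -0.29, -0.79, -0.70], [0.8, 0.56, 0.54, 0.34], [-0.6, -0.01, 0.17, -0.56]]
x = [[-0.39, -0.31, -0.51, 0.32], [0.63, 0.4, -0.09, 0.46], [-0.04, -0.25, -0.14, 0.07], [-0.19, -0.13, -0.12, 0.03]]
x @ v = [[-0.80, 0.00, 0.27, -0.28],[-0.07, -0.50, -0.69, -0.34],[-0.27, 0.01, 0.16, 0.07],[-0.2, 0.07, 0.16, -0.04]]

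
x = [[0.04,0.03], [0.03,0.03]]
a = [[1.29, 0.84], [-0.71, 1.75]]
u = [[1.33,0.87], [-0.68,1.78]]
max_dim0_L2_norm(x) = 0.05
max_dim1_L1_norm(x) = 0.07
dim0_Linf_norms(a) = [1.29, 1.75]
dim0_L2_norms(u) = [1.49, 1.98]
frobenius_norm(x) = 0.07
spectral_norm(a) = 1.95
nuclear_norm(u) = 3.47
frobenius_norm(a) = 2.44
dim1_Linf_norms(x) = [0.04, 0.03]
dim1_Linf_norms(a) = [1.29, 1.75]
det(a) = 2.85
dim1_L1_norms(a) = [2.13, 2.46]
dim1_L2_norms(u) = [1.59, 1.91]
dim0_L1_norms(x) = [0.07, 0.06]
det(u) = 2.96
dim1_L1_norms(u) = [2.2, 2.46]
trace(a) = 3.04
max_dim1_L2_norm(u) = 1.91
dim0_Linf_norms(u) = [1.33, 1.78]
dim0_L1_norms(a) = [2.0, 2.59]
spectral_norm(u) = 1.98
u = a + x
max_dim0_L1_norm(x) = 0.07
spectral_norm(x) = 0.07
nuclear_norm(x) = 0.07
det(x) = 0.00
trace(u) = 3.11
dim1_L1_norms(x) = [0.07, 0.06]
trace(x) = 0.07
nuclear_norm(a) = 3.41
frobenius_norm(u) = 2.48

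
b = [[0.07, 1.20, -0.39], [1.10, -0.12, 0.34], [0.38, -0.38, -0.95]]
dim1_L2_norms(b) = [1.26, 1.16, 1.09]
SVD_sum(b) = [[-0.48, 0.96, -0.24], [0.29, -0.58, 0.14], [0.13, -0.25, 0.06]] + [[0.51, 0.19, -0.28],[0.61, 0.22, -0.33],[0.53, 0.2, -0.29]] + [[0.05, 0.06, 0.13], [0.2, 0.23, 0.53], [-0.28, -0.32, -0.72]]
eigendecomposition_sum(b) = [[0.61+0.00j, 0.59-0.00j, (-0.02+0j)], [(0.54+0j), 0.52-0.00j, -0.02+0.00j], [0.01+0.00j, 0.01-0.00j, -0.00+0.00j]] + [[(-0.27+0.07j), (0.31-0.07j), -0.19-0.37j], [(0.28-0.06j), (-0.32+0.06j), 0.18+0.39j], [0.18+0.37j, -0.20-0.42j, -0.47+0.37j]] + [[-0.27-0.07j, (0.31+0.07j), (-0.19+0.37j)],[0.28+0.06j, -0.32-0.06j, (0.18-0.39j)],[(0.18-0.37j), -0.20+0.42j, -0.47-0.37j]]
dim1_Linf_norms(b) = [1.2, 1.1, 0.95]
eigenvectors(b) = [[0.75+0.00j, (0.09-0.48j), 0.09+0.48j], [0.66+0.00j, (-0.12+0.49j), (-0.12-0.49j)], [(0.02+0j), -0.72+0.00j, (-0.72-0j)]]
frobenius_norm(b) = 2.03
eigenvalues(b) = [(1.13+0j), (-1.06+0.51j), (-1.06-0.51j)]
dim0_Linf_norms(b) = [1.1, 1.2, 0.95]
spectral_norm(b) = 1.32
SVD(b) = [[0.84,0.53,-0.14], [-0.5,0.64,-0.58], [-0.22,0.56,0.80]] @ diag([1.3164159779410296, 1.1384832534648661, 1.0484297089464873]) @ [[-0.44, 0.87, -0.22], [0.83, 0.31, -0.46], [-0.33, -0.38, -0.86]]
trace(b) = -1.00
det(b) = 1.57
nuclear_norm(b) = 3.50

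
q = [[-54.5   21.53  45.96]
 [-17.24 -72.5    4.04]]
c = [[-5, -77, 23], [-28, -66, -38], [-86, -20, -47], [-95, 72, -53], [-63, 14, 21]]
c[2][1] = -20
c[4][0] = -63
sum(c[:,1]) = -77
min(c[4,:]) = -63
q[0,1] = 21.53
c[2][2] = -47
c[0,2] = 23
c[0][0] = -5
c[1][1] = -66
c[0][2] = 23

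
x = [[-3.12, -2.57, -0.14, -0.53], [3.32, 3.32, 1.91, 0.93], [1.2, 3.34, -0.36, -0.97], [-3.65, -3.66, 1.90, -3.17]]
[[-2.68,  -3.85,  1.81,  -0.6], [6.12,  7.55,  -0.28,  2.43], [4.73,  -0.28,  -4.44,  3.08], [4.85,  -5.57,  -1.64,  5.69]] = x@ [[0.27, 0.64, -0.61, -0.04], [0.99, 0.31, -0.43, 0.57], [1.91, 1.53, 0.64, 1.18], [-1.84, 1.58, 2.10, -1.7]]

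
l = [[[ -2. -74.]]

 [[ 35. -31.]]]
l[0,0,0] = -2.0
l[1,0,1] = -31.0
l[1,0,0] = 35.0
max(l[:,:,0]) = 35.0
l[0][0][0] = -2.0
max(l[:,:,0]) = 35.0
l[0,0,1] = -74.0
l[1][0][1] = -31.0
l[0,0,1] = -74.0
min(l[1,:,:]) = -31.0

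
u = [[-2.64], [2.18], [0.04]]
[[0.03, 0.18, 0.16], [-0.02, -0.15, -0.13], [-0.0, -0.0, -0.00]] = u @[[-0.01, -0.07, -0.06]]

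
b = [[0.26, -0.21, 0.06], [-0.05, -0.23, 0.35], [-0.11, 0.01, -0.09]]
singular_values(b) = [0.47, 0.29, 0.09]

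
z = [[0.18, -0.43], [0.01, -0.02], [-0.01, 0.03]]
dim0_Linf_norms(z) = [0.18, 0.43]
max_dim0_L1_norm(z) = 0.48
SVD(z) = [[-1.0, -0.03], [-0.05, -0.54], [0.07, -0.84]] @ diag([0.46775226815519777, 0.002795645840948277]) @ [[-0.39, 0.92], [-0.92, -0.39]]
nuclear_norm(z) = 0.47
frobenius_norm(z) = 0.47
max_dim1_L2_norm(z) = 0.47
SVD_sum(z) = [[0.18, -0.43], [0.01, -0.02], [-0.01, 0.03]] + [[0.0, 0.0], [0.0, 0.0], [0.0, 0.00]]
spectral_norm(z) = 0.47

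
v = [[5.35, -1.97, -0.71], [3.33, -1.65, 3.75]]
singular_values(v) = [7.0, 3.44]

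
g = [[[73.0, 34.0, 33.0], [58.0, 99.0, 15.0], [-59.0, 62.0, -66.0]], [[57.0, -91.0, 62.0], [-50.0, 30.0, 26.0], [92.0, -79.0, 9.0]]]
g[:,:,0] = [[73.0, 58.0, -59.0], [57.0, -50.0, 92.0]]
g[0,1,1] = 99.0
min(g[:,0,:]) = -91.0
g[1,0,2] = 62.0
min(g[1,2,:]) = -79.0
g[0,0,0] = 73.0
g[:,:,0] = [[73.0, 58.0, -59.0], [57.0, -50.0, 92.0]]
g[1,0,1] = -91.0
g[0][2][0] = -59.0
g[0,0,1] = 34.0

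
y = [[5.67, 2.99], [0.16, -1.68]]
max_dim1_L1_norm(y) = 8.66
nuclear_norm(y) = 8.00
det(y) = -10.00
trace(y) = 3.99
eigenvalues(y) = [5.73, -1.74]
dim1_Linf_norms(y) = [5.67, 1.68]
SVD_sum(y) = [[5.59,3.13],[-0.59,-0.33]] + [[0.08, -0.14], [0.75, -1.35]]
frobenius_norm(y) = 6.63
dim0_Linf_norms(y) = [5.67, 2.99]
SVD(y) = [[-0.99,0.11], [0.11,0.99]] @ diag([6.444144736151873, 1.5524170250052292]) @ [[-0.87, -0.49], [0.49, -0.87]]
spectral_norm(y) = 6.44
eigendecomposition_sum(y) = [[5.69, 2.29],[0.12, 0.05]] + [[-0.02,0.7], [0.04,-1.73]]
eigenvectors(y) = [[1.0, -0.37],[0.02, 0.93]]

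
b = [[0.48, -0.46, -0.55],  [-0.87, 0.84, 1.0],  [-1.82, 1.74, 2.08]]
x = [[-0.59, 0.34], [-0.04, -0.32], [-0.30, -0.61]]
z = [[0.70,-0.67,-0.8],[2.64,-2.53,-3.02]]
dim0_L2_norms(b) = [2.07, 1.99, 2.37]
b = x @ z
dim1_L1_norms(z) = [2.17, 8.19]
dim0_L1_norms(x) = [0.93, 1.27]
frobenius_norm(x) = 1.01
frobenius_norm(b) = 3.72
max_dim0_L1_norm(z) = 3.82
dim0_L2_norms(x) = [0.66, 0.77]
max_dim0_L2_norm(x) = 0.77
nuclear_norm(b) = 3.73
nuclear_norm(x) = 1.43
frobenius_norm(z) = 4.91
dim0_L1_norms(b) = [3.17, 3.04, 3.63]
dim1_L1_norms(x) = [0.93, 0.36, 0.91]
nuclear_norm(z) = 4.91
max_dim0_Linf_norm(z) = 3.02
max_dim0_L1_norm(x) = 1.27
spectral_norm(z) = 4.91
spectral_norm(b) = 3.72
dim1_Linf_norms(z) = [0.8, 3.02]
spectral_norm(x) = 0.77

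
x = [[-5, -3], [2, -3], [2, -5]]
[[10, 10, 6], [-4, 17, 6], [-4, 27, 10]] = x @ [[-2, 1, 0], [0, -5, -2]]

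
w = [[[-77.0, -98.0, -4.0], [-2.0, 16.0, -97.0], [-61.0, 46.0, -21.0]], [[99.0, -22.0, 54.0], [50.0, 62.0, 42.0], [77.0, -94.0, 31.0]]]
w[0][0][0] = -77.0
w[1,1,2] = 42.0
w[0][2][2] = -21.0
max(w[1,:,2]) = 54.0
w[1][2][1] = -94.0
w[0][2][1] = 46.0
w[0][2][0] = -61.0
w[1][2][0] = 77.0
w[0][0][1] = -98.0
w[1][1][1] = 62.0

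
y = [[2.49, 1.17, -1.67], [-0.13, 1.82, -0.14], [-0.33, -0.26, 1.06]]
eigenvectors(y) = [[0.62, 0.98, 0.82], [0.17, -0.12, -0.56], [0.77, -0.18, -0.14]]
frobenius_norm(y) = 3.87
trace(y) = 5.37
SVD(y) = [[-0.93, 0.23, 0.28], [-0.24, -0.97, -0.01], [0.27, -0.08, 0.96]] @ diag([3.4264102743347338, 1.6773327529390287, 0.6731771444808258]) @ [[-0.69, -0.47, 0.55],  [0.44, -0.88, -0.20],  [0.57, 0.10, 0.81]]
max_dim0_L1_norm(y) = 3.25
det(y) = 3.87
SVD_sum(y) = [[2.21, 1.49, -1.75], [0.58, 0.39, -0.46], [-0.65, -0.44, 0.51]] + [[0.17, -0.34, -0.08], [-0.71, 1.43, 0.32], [-0.06, 0.11, 0.03]] + [[0.11, 0.02, 0.15], [-0.0, -0.00, -0.0], [0.37, 0.07, 0.52]]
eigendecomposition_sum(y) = [[0.1, 0.02, 0.51], [0.03, 0.00, 0.14], [0.12, 0.02, 0.63]] + [[2.65, 4.69, -3.18],  [-0.33, -0.58, 0.40],  [-0.49, -0.88, 0.59]] + [[-0.25, -3.54, 1.0], [0.17, 2.40, -0.68], [0.04, 0.59, -0.17]]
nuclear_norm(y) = 5.78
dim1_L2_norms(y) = [3.22, 1.83, 1.14]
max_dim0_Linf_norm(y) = 2.49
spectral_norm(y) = 3.43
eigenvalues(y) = [0.74, 2.66, 1.98]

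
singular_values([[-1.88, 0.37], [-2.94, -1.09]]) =[3.57, 0.88]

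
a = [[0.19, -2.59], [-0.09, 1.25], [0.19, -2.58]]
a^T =[[0.19, -0.09, 0.19], [-2.59, 1.25, -2.58]]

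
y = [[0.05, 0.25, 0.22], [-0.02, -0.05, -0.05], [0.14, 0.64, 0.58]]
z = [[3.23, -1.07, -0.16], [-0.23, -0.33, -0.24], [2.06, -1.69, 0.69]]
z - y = [[3.18,  -1.32,  -0.38], [-0.21,  -0.28,  -0.19], [1.92,  -2.33,  0.11]]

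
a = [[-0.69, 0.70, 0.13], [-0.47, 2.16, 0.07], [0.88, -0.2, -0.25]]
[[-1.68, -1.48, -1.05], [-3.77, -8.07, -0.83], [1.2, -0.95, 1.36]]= a@[[0.49, -2.32, 1.25], [-1.58, -4.21, -0.08], [-1.82, -1.01, -0.98]]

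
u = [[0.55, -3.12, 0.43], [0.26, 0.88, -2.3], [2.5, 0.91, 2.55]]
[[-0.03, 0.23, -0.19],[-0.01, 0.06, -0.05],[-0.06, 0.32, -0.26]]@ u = [[-0.43, 0.12, -1.03], [-0.11, 0.04, -0.27], [-0.6, 0.23, -1.42]]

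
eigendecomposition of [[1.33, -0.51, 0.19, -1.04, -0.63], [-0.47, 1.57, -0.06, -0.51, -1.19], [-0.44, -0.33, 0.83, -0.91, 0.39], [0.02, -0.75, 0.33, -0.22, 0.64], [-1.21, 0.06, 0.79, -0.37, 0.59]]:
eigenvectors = [[0.17+0.26j, 0.17-0.26j, (0.45+0j), (0.5+0j), (0.42+0j)], [0.81+0.00j, (0.81-0j), (0.59+0j), (0.58+0j), 0.38+0.00j], [(-0.11-0.13j), (-0.11+0.13j), 0.55+0.00j, (0.39+0j), (0.68+0j)], [-0.35-0.05j, -0.35+0.05j, (-0.02+0j), 0.13+0.00j, 0.43+0.00j], [(-0.14-0.27j), -0.14+0.27j, (0.38+0j), (0.5+0j), 0.16+0.00j]]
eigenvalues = [(1.91+0.29j), (1.91-0.29j), (0.41+0j), (-0.02+0j), (-0.11+0j)]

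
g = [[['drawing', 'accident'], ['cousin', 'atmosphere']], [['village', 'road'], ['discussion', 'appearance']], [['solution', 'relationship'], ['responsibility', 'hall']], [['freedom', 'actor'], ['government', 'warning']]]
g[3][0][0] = 'freedom'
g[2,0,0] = 'solution'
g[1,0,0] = 'village'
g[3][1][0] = 'government'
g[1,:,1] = ['road', 'appearance']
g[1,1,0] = 'discussion'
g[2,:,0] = ['solution', 'responsibility']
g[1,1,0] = 'discussion'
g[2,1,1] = 'hall'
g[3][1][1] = 'warning'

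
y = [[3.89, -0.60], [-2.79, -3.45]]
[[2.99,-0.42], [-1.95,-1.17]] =y@[[0.76, -0.05], [-0.05, 0.38]]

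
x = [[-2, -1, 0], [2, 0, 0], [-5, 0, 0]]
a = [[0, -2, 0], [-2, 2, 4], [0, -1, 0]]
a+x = [[-2, -3, 0], [0, 2, 4], [-5, -1, 0]]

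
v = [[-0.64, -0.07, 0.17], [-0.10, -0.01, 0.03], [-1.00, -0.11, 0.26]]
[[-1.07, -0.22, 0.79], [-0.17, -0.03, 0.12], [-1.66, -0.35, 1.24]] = v @ [[1.07, -0.08, -1.49], [0.55, 4.48, -0.3], [-2.03, 0.25, -1.10]]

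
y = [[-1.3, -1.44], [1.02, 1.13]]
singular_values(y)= [2.47, 0.0]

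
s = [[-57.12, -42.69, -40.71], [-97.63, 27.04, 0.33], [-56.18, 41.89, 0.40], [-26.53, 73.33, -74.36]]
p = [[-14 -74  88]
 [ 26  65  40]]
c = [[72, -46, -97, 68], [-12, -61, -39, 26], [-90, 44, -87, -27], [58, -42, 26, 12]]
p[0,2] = 88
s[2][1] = 41.89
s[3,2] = -74.36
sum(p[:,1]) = -9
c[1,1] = -61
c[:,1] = [-46, -61, 44, -42]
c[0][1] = -46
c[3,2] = 26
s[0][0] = -57.12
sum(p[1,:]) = 131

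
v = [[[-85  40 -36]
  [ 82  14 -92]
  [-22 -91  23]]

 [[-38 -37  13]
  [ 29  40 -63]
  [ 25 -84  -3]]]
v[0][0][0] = -85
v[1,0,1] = -37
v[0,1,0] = 82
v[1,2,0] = 25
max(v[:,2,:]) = 25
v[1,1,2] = -63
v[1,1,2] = -63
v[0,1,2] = -92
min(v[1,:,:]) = -84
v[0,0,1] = 40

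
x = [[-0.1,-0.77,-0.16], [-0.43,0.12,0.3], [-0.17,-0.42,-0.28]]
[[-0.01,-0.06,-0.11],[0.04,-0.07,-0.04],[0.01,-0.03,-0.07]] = x @ [[-0.09, 0.12, 0.11], [0.03, 0.08, 0.14], [-0.01, -0.09, -0.03]]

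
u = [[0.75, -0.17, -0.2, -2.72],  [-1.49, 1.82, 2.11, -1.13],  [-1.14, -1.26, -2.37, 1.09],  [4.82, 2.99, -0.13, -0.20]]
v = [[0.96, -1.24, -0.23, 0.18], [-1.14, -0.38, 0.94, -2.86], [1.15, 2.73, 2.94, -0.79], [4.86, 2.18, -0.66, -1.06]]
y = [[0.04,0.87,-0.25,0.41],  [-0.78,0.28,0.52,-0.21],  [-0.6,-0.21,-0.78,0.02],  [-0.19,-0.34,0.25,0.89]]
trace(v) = 2.46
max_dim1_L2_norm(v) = 5.47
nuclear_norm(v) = 13.87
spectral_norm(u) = 6.02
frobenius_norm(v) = 7.81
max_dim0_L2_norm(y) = 1.0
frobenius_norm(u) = 7.82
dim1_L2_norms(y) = [0.99, 1.0, 1.01, 1.0]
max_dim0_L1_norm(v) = 8.11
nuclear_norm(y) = 4.00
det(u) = -74.62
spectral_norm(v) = 6.01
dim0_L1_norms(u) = [8.2, 6.24, 4.81, 5.14]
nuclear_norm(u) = 13.90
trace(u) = 0.00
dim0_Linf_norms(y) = [0.78, 0.87, 0.78, 0.89]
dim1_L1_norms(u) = [3.84, 6.55, 5.86, 8.14]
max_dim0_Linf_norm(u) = 4.82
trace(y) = 0.43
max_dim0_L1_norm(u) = 8.2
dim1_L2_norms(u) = [2.83, 3.36, 3.11, 5.68]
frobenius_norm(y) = 2.00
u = y @ v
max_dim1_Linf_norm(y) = 0.89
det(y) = -1.00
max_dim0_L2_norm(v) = 5.21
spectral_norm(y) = 1.01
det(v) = 73.93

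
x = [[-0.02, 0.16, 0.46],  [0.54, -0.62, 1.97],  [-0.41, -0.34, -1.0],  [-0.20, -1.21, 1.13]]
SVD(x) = [[0.13, 0.22, 0.81], [0.78, 0.19, -0.44], [-0.31, -0.64, -0.21], [0.53, -0.72, 0.32]] @ diag([2.7295427480401346, 1.1581881191415413, 0.25960868109692814]) @ [[0.16, -0.36, 0.92], [0.43, 0.86, 0.27], [-0.89, 0.36, 0.30]]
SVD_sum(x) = [[0.06, -0.13, 0.33], [0.34, -0.77, 1.94], [-0.14, 0.31, -0.79], [0.23, -0.53, 1.33]] + [[0.11, 0.22, 0.07], [0.10, 0.19, 0.06], [-0.32, -0.63, -0.20], [-0.36, -0.71, -0.22]] + [[-0.19,0.08,0.06], [0.10,-0.04,-0.03], [0.05,-0.02,-0.02], [-0.07,0.03,0.02]]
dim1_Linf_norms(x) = [0.46, 1.97, 1.0, 1.21]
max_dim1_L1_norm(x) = 3.13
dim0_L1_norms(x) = [1.17, 2.33, 4.56]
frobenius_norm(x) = 2.98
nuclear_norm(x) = 4.15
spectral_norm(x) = 2.73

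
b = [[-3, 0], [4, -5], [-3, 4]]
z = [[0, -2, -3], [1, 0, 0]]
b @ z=[[0, 6, 9], [-5, -8, -12], [4, 6, 9]]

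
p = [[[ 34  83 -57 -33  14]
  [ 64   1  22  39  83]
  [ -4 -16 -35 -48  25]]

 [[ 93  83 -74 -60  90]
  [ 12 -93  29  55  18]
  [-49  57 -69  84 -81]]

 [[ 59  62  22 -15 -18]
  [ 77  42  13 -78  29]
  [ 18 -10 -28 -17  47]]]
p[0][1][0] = 64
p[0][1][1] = 1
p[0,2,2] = -35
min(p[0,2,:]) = -48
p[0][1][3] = 39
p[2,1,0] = 77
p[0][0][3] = -33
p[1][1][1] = -93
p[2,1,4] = 29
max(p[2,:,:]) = 77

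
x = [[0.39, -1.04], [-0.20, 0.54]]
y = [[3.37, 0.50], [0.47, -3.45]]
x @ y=[[0.83,3.78], [-0.42,-1.96]]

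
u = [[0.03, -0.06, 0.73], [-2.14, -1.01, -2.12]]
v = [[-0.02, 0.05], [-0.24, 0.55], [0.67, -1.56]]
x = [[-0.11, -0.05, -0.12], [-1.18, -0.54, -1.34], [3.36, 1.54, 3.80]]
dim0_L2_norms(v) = [0.71, 1.65]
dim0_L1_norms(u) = [2.17, 1.07, 2.85]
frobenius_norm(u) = 3.26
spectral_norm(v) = 1.80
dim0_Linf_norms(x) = [3.36, 1.54, 3.8]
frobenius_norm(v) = 1.80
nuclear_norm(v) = 1.81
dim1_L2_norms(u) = [0.73, 3.18]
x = v @ u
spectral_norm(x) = 5.62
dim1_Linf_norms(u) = [0.73, 2.14]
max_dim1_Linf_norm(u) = 2.14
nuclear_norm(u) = 3.76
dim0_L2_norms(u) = [2.14, 1.01, 2.24]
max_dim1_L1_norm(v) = 2.23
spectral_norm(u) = 3.22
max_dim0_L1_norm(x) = 5.26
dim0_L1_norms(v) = [0.93, 2.16]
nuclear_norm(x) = 5.63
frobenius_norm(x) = 5.62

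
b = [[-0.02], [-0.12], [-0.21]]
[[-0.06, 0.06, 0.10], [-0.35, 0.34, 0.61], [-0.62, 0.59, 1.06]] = b@[[2.93, -2.8, -5.06]]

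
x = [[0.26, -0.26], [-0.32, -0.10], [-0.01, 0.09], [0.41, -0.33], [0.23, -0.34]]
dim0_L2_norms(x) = [0.63, 0.56]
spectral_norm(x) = 0.78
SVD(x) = [[-0.47,-0.09], [0.23,-0.91], [0.08,0.2], [-0.68,0.05], [-0.51,-0.35]] @ diag([0.777110843812124, 0.31208770630963395]) @ [[-0.76, 0.65], [0.65, 0.76]]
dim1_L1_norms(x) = [0.52, 0.42, 0.1, 0.74, 0.57]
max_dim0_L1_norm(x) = 1.23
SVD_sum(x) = [[0.28, -0.24], [-0.14, 0.12], [-0.05, 0.04], [0.4, -0.34], [0.30, -0.26]] + [[-0.02, -0.02], [-0.18, -0.22], [0.04, 0.05], [0.01, 0.01], [-0.07, -0.08]]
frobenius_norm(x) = 0.84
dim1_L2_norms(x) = [0.37, 0.34, 0.09, 0.53, 0.41]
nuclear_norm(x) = 1.09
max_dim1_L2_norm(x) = 0.53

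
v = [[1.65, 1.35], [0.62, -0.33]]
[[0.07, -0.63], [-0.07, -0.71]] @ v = [[-0.28, 0.3],[-0.56, 0.14]]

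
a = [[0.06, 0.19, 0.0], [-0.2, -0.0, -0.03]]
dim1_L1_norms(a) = [0.25, 0.23]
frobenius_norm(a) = 0.28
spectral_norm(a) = 0.23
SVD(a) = [[-0.69, 0.72],[0.72, 0.69]] @ diag([0.2287247049111671, 0.168181477467941]) @ [[-0.81, -0.57, -0.10], [-0.56, 0.82, -0.12]]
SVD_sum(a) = [[0.13, 0.09, 0.01], [-0.13, -0.09, -0.02]] + [[-0.07, 0.1, -0.01], [-0.07, 0.09, -0.01]]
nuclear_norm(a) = 0.40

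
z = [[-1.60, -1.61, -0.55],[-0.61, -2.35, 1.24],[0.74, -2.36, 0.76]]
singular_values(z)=[3.9, 1.95, 0.76]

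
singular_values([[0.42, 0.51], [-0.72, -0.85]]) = [1.3, 0.01]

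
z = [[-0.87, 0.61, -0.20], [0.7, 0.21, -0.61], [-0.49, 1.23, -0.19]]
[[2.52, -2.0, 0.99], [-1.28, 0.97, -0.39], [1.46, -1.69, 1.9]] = z @ [[-2.69, 1.81, -0.23], [-0.04, -0.61, 1.60], [-1.01, 0.28, 0.93]]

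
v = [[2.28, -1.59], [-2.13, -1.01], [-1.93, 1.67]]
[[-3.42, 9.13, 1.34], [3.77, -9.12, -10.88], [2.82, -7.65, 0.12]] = v @ [[-1.66, 4.17, 3.28], [-0.23, 0.24, 3.86]]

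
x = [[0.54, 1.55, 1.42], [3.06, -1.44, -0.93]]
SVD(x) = [[-0.23, 0.97], [0.97, 0.23]] @ diag([3.570876993716175, 2.0643249491658366]) @ [[0.80, -0.49, -0.34], [0.60, 0.57, 0.57]]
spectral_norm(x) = 3.57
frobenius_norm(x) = 4.12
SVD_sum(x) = [[-0.66, 0.4, 0.28], [2.78, -1.71, -1.2]] + [[1.2, 1.15, 1.14], [0.28, 0.27, 0.27]]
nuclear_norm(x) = 5.64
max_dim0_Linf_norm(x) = 3.06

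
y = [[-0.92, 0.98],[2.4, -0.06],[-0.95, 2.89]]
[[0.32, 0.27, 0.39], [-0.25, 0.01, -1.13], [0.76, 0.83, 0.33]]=y@[[-0.1, 0.01, -0.47],[0.23, 0.29, -0.04]]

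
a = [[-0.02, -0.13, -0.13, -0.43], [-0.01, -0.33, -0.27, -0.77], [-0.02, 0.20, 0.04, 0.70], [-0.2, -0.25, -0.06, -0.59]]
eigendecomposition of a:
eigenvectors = [[-0.29, -0.47, -0.40, -0.01], [-0.54, -0.67, 0.86, -0.42], [0.55, 0.50, -0.21, -0.83], [-0.57, 0.29, -0.23, 0.37]]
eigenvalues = [-0.87, 0.2, -0.05, -0.18]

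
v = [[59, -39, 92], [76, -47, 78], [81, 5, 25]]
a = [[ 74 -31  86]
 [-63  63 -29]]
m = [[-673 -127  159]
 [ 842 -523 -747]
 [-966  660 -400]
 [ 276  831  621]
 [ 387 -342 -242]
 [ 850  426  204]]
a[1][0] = -63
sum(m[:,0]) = 716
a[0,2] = 86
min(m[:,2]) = -747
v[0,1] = -39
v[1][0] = 76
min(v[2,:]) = 5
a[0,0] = 74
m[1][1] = -523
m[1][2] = -747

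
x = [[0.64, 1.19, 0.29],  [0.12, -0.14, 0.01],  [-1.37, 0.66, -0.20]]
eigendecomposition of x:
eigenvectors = [[0.31+0.16j,0.31-0.16j,(0.16+0j)], [(0.08-0j),0.08+0.00j,0.14+0.00j], [(-0.94+0j),(-0.94-0j),(-0.98+0j)]]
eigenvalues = [(0.19+0.23j), (0.19-0.23j), (-0.08+0j)]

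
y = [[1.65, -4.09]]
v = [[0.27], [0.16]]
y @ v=[[-0.21]]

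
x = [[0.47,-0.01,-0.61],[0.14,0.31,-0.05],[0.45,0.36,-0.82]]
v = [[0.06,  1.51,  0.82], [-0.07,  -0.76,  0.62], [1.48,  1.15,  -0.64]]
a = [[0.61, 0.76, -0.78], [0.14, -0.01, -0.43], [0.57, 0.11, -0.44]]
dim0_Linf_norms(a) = [0.61, 0.76, 0.78]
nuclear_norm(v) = 4.40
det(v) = 2.16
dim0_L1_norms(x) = [1.06, 0.68, 1.48]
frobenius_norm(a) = 1.51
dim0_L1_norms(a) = [1.32, 0.88, 1.65]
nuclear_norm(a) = 2.05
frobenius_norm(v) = 2.80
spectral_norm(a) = 1.45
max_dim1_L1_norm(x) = 1.63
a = v @ x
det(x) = -0.06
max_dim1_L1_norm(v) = 3.27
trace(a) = 0.16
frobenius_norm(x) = 1.31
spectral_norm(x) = 1.25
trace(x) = -0.04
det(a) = -0.12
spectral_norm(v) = 2.31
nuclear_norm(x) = 1.74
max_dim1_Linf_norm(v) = 1.51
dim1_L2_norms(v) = [1.72, 0.98, 1.98]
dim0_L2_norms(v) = [1.48, 2.04, 1.21]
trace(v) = -1.34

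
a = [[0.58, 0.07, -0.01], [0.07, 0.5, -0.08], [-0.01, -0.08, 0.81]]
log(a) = [[-0.55, 0.13, -0.01], [0.13, -0.71, -0.12], [-0.01, -0.12, -0.22]]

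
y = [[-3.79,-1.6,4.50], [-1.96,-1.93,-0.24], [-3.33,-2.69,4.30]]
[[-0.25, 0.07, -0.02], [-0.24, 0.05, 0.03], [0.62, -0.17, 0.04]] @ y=[[0.88, 0.32, -1.23], [0.71, 0.21, -0.96], [-2.15, -0.77, 3.00]]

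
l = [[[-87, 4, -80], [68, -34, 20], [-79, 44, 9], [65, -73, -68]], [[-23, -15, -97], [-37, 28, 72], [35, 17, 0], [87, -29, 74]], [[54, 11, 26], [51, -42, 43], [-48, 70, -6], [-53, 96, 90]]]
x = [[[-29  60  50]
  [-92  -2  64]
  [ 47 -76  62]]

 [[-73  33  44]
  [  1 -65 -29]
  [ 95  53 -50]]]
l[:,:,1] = [[4, -34, 44, -73], [-15, 28, 17, -29], [11, -42, 70, 96]]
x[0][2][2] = 62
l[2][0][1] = 11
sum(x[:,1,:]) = -123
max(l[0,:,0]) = 68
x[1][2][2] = -50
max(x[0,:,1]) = 60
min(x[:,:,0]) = -92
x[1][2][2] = -50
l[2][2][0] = -48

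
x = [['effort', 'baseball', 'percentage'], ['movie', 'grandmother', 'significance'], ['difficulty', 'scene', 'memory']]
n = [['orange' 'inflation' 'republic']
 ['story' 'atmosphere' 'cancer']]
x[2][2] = 'memory'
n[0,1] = 'inflation'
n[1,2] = 'cancer'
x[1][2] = 'significance'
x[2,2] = 'memory'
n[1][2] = 'cancer'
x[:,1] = ['baseball', 'grandmother', 'scene']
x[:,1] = ['baseball', 'grandmother', 'scene']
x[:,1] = ['baseball', 'grandmother', 'scene']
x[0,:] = ['effort', 'baseball', 'percentage']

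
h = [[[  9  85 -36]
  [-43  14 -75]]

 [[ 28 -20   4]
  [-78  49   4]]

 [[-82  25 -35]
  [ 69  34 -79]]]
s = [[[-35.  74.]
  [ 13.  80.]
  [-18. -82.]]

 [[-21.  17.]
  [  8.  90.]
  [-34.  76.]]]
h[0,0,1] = 85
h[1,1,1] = 49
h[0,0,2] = -36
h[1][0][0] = 28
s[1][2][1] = 76.0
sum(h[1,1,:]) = -25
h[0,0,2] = -36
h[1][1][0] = -78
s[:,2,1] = [-82.0, 76.0]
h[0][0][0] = 9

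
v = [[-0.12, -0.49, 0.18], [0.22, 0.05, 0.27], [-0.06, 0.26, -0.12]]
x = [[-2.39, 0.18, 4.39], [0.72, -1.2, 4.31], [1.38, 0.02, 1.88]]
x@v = [[0.06, 2.32, -0.91], [-0.61, 0.71, -0.71], [-0.27, -0.19, 0.03]]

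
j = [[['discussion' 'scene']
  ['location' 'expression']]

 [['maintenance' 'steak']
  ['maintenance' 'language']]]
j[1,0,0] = 'maintenance'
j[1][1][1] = 'language'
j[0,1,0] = 'location'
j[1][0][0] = 'maintenance'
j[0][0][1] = 'scene'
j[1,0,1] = 'steak'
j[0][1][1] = 'expression'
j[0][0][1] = 'scene'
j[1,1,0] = 'maintenance'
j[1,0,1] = 'steak'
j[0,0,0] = 'discussion'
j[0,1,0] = 'location'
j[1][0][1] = 'steak'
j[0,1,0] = 'location'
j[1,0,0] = 'maintenance'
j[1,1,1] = 'language'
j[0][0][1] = 'scene'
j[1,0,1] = 'steak'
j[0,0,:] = ['discussion', 'scene']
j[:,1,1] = ['expression', 'language']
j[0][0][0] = 'discussion'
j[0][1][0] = 'location'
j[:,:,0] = [['discussion', 'location'], ['maintenance', 'maintenance']]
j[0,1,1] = 'expression'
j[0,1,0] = 'location'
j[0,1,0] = 'location'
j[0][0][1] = 'scene'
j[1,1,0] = 'maintenance'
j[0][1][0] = 'location'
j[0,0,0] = 'discussion'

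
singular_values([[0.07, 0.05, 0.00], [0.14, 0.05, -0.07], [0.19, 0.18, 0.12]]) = [0.32, 0.13, 0.0]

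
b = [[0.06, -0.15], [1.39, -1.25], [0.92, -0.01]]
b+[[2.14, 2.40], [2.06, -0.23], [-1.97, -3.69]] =[[2.20, 2.25], [3.45, -1.48], [-1.05, -3.7]]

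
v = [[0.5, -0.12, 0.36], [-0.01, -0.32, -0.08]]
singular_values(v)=[0.63, 0.33]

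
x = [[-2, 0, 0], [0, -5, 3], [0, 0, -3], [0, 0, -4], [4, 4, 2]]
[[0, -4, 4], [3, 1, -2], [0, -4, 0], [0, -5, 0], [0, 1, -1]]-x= [[2, -4, 4], [3, 6, -5], [0, -4, 3], [0, -5, 4], [-4, -3, -3]]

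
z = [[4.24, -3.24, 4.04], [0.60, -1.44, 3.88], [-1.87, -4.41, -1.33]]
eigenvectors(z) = [[(-0.95+0j), -0.12-0.45j, -0.12+0.45j],[(0.1+0j), -0.00-0.55j, -0.00+0.55j],[(0.28+0j), (0.69+0j), 0.69-0.00j]]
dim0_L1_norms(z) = [6.71, 9.09, 9.25]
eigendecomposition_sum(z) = [[(3.29+0j), -2.72-0.00j, (0.58-0j)], [-0.36+0.00j, 0.30+0.00j, -0.06+0.00j], [(-0.96+0j), (0.79+0j), (-0.17+0j)]] + [[(0.48+0.19j),(-0.26+1.91j),1.73-0.06j],[(0.48+0.36j),(-0.87+2.08j),(1.97+0.45j)],[-0.46+0.60j,(-2.6-1.11j),(-0.58+2.47j)]] + [[(0.48-0.19j),(-0.26-1.91j),1.73+0.06j], [(0.48-0.36j),(-0.87-2.08j),1.97-0.45j], [-0.46-0.60j,-2.60+1.11j,-0.58-2.47j]]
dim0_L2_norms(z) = [4.67, 5.66, 5.76]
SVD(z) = [[-0.87, 0.01, 0.49], [-0.49, 0.03, -0.87], [-0.03, -1.0, -0.02]] @ diag([7.603628738668337, 4.969804259338566, 2.1176816636022666]) @ [[-0.52,0.48,-0.71],[0.39,0.87,0.3],[0.76,-0.12,-0.64]]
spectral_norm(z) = 7.60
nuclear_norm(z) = 14.69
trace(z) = 1.47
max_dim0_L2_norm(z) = 5.76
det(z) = 80.02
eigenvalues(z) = [(3.42+0j), (-0.97+4.74j), (-0.97-4.74j)]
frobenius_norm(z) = 9.33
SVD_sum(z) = [[3.42, -3.17, 4.69], [1.94, -1.80, 2.66], [0.11, -0.10, 0.15]] + [[0.03, 0.06, 0.02], [0.06, 0.14, 0.05], [-1.94, -4.32, -1.5]] + [[0.80, -0.13, -0.67], [-1.4, 0.22, 1.17], [-0.03, 0.01, 0.03]]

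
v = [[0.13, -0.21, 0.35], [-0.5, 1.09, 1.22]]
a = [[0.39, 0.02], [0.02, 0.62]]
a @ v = [[0.04, -0.06, 0.16],[-0.31, 0.67, 0.76]]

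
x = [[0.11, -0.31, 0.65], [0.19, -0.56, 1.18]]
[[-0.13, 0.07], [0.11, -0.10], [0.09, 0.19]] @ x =[[-0.0, 0.0, -0.00], [-0.01, 0.02, -0.05], [0.05, -0.13, 0.28]]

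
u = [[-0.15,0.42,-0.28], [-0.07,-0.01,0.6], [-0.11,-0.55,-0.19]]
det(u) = -0.094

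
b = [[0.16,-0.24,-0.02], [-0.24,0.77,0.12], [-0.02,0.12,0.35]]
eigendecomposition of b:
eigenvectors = [[0.31,-0.94,0.15], [-0.92,-0.34,-0.18], [-0.22,0.08,0.97]]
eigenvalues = [0.88, 0.08, 0.32]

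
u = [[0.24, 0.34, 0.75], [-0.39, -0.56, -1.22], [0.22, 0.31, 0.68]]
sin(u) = [[0.23,0.33,0.73], [-0.38,-0.55,-1.19], [0.21,0.30,0.66]]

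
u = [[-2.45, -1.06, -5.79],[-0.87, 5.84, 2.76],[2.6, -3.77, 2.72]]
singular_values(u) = [7.85, 7.06, 0.1]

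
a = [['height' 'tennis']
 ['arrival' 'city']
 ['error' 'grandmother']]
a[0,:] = ['height', 'tennis']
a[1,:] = ['arrival', 'city']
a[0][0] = 'height'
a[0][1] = 'tennis'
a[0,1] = 'tennis'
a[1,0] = 'arrival'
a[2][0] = 'error'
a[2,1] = 'grandmother'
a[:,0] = ['height', 'arrival', 'error']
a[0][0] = 'height'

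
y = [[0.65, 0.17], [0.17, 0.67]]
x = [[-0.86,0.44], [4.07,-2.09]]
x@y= [[-0.48, 0.15],[2.29, -0.71]]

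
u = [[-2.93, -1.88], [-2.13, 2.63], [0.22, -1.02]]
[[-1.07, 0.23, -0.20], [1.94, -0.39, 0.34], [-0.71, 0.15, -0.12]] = u @ [[-0.07, 0.01, -0.01], [0.68, -0.14, 0.12]]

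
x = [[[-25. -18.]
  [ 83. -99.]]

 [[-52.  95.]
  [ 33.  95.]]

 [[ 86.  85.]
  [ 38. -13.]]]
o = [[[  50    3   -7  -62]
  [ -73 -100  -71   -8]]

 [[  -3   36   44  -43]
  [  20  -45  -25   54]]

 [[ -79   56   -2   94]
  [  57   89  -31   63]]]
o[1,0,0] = -3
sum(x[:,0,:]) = 171.0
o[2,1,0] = 57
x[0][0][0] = -25.0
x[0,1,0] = 83.0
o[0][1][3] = -8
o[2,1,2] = -31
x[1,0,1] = 95.0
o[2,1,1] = 89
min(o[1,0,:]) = -43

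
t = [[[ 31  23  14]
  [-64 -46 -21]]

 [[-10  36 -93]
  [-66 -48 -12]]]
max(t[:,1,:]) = -12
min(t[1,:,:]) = -93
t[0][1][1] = -46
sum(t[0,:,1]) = -23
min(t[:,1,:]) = -66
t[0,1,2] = -21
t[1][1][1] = -48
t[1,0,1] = 36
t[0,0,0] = 31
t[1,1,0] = -66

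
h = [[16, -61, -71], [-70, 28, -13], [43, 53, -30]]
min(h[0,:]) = -71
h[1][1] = 28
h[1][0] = -70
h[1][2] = -13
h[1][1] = 28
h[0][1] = -61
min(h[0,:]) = -71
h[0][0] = 16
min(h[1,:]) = -70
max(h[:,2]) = -13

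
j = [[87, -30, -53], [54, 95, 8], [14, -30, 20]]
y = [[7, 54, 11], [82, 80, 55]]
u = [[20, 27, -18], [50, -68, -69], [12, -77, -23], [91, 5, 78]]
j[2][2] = 20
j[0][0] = 87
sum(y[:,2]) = 66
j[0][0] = 87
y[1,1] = 80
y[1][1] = 80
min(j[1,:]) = 8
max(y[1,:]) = 82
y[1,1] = 80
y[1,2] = 55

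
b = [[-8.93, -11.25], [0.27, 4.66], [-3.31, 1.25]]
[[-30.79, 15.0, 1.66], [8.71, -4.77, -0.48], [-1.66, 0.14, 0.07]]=b @ [[1.18, -0.42, -0.06], [1.80, -1.0, -0.1]]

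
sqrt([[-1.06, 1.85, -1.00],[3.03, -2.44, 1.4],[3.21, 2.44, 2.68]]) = [[0.50+0.56j, (0.27-0.88j), -0.26+0.25j], [0.69-0.95j, (0.43+1.49j), 0.32-0.43j], [(1.27+0.07j), (0.88-0.12j), (1.67+0.03j)]]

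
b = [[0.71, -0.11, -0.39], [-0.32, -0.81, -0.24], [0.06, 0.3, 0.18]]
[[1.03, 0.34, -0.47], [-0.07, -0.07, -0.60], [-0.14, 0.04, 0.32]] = b@ [[0.75, 0.74, -0.0], [0.19, -0.38, 0.42], [-1.34, 0.59, 1.09]]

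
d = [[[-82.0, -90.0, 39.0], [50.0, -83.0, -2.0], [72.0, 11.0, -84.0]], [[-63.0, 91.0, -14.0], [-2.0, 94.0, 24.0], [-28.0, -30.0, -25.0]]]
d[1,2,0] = -28.0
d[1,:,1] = [91.0, 94.0, -30.0]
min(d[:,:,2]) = -84.0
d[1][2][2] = -25.0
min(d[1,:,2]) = -25.0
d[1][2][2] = -25.0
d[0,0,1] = -90.0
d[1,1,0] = -2.0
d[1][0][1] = 91.0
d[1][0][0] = -63.0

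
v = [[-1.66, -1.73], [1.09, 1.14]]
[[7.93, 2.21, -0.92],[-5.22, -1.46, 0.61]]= v @[[-2.07,-0.00,-0.50],[-2.60,-1.28,1.01]]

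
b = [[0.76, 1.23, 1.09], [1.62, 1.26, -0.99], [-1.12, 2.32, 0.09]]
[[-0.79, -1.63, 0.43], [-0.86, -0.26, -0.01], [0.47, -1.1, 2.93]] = b @[[-0.6, -0.2, -0.76], [-0.08, -0.54, 0.9], [-0.22, -0.75, -0.09]]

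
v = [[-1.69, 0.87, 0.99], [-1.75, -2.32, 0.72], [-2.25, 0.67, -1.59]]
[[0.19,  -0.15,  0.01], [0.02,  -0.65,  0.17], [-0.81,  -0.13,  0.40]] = v @ [[0.11, 0.14, -0.1], [0.02, 0.16, -0.04], [0.36, -0.05, -0.13]]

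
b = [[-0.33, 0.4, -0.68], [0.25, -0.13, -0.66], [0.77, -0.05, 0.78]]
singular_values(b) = [1.39, 0.63, 0.34]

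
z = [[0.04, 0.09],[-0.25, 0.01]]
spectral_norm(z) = 0.25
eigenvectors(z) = [[0.05+0.51j, (0.05-0.51j)], [-0.86+0.00j, -0.86-0.00j]]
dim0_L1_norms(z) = [0.29, 0.1]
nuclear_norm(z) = 0.34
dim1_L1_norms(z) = [0.13, 0.26]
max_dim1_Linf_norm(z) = 0.25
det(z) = 0.02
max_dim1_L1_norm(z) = 0.26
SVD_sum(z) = [[0.04, 0.0], [-0.25, -0.0]] + [[-0.00, 0.09], [-0.0, 0.01]]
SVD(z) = [[-0.16,0.99], [0.99,0.16]] @ diag([0.2532225057548944, 0.09043429979389726]) @ [[-1.0, -0.02],[-0.02, 1.00]]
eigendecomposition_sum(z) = [[0.02+0.07j, 0.04-0.01j], [-0.12+0.02j, 0.00+0.08j]] + [[(0.02-0.07j), (0.05+0.01j)], [(-0.12-0.02j), 0.01-0.08j]]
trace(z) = 0.05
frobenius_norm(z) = 0.27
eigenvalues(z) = [(0.02+0.15j), (0.02-0.15j)]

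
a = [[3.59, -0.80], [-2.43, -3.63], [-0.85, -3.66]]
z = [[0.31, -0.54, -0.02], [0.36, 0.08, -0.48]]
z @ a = [[2.44, 1.79], [1.51, 1.18]]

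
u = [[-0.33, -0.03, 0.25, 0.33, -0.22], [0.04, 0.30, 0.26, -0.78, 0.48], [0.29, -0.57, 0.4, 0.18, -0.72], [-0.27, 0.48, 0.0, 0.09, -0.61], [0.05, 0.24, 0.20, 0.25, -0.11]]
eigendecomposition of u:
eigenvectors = [[0.89+0.00j, (-0.16+0.05j), (-0.16-0.05j), -0.18+0.15j, -0.18-0.15j], [0.24+0.00j, 0.00+0.54j, -0.54j, (-0.16-0.53j), -0.16+0.53j], [-0.33+0.00j, (-0.78+0j), -0.78-0.00j, (0.08-0.18j), 0.08+0.18j], [0.04+0.00j, (0.15+0.04j), 0.15-0.04j, (-0.68+0j), (-0.68-0j)], [(-0.18+0j), 0.02+0.23j, 0.02-0.23j, (-0.24+0.28j), (-0.24-0.28j)]]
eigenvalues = [(-0.37+0j), (0.45+0.59j), (0.45-0.59j), (-0.08+0.69j), (-0.08-0.69j)]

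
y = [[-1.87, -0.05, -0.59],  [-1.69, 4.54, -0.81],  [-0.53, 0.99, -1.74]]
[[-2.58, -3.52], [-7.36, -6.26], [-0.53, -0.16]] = y@[[1.68, 2.22], [-1.15, -0.73], [-0.86, -1.0]]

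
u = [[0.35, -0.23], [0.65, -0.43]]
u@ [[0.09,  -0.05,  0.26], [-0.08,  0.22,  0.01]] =[[0.05, -0.07, 0.09], [0.09, -0.13, 0.16]]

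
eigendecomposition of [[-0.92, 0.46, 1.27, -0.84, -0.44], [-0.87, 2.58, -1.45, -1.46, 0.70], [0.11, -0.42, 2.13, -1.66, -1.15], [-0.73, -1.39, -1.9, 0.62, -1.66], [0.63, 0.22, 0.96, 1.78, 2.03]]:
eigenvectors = [[(-0.04-0.19j), (-0.04+0.19j), (-0.56+0j), (0.34+0j), -0.22+0.00j], [(0.75+0j), (0.75-0j), (-0.51+0j), 0.58+0.00j, (-0.62+0j)], [-0.37-0.40j, (-0.37+0.4j), -0.09+0.00j, 0.11+0.00j, -0.04+0.00j], [0.02+0.29j, (0.02-0.29j), (-0.41+0j), (0.43+0j), -0.35+0.00j], [-0.13+0.08j, (-0.13-0.08j), 0.50+0.00j, (-0.59+0j), 0.66+0.00j]]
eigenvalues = [(3.19+0.48j), (3.19-0.48j), (-0.5+0j), (-0.03+0j), (0.6+0j)]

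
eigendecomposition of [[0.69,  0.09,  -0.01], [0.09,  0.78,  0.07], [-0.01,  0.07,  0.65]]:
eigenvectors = [[-0.46, -0.72, 0.53], [-0.85, 0.17, -0.5], [-0.27, 0.68, 0.68]]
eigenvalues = [0.85, 0.68, 0.59]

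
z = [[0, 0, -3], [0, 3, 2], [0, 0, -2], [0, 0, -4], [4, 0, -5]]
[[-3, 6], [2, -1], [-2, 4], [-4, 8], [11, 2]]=z@ [[4, -2], [0, 1], [1, -2]]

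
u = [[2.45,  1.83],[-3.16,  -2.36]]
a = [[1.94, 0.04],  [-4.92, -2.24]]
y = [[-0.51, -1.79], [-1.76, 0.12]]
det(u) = 0.00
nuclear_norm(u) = 4.99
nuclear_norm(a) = 6.43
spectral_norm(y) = 2.00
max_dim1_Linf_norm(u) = 3.16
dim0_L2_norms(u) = [4.0, 2.99]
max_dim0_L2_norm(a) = 5.29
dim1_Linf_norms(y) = [1.79, 1.76]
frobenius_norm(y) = 2.56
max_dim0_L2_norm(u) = 4.0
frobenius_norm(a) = 5.74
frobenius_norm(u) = 4.99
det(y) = -3.21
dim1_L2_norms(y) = [1.86, 1.76]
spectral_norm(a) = 5.70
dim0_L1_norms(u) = [5.61, 4.19]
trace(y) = -0.39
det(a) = -4.15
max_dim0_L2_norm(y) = 1.83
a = y + u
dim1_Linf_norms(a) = [1.94, 4.92]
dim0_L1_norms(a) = [6.86, 2.28]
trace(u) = 0.09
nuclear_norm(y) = 3.61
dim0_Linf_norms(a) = [4.92, 2.24]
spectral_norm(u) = 4.99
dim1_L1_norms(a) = [1.98, 7.16]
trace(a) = -0.30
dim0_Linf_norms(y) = [1.76, 1.79]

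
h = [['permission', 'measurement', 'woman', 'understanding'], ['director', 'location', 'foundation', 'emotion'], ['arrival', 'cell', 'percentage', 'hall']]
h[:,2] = ['woman', 'foundation', 'percentage']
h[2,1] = 'cell'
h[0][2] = 'woman'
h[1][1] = 'location'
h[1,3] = 'emotion'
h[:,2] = ['woman', 'foundation', 'percentage']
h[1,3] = 'emotion'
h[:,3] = ['understanding', 'emotion', 'hall']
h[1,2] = 'foundation'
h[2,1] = 'cell'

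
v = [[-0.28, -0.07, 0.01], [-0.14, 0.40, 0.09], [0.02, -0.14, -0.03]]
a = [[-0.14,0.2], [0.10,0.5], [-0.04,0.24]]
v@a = [[0.03, -0.09],[0.06, 0.19],[-0.02, -0.07]]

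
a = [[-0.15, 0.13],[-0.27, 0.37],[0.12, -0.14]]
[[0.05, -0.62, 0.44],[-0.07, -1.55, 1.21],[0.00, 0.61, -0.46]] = a @ [[-1.30, 1.38, -0.22], [-1.14, -3.18, 3.11]]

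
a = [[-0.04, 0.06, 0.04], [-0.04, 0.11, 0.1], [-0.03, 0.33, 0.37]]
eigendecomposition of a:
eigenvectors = [[0.11, 0.72, -0.46], [0.26, 0.56, -0.68], [0.96, -0.42, 0.57]]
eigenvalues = [0.46, -0.02, -0.0]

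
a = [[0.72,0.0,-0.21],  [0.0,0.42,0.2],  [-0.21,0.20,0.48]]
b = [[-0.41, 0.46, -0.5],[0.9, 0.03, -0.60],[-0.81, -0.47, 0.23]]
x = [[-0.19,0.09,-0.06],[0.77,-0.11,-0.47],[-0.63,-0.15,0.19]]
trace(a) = 1.62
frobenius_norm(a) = 1.05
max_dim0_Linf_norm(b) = 0.9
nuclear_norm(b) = 2.59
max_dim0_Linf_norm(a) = 0.72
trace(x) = -0.11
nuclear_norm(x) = 1.51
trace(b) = -0.15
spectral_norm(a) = 0.87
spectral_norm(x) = 1.12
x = b @ a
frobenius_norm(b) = 1.65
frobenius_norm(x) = 1.15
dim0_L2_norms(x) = [1.01, 0.21, 0.51]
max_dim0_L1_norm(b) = 2.12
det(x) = 0.04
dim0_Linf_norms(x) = [0.77, 0.15, 0.47]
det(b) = 0.44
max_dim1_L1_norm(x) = 1.35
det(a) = 0.10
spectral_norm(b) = 1.39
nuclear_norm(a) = 1.62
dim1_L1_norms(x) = [0.34, 1.35, 0.97]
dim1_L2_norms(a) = [0.75, 0.47, 0.56]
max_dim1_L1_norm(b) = 1.53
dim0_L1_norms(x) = [1.59, 0.35, 0.72]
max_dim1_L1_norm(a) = 0.93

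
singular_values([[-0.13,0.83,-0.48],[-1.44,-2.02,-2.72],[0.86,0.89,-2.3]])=[3.86, 2.46, 0.61]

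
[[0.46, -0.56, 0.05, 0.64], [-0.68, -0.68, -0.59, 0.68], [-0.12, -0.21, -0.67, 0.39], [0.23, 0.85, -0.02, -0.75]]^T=[[0.46, -0.68, -0.12, 0.23], [-0.56, -0.68, -0.21, 0.85], [0.05, -0.59, -0.67, -0.02], [0.64, 0.68, 0.39, -0.75]]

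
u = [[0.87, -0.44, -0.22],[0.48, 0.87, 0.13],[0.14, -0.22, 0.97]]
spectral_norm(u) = 1.01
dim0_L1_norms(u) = [1.49, 1.53, 1.32]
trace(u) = 2.71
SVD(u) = [[-0.47, -0.24, -0.85], [-0.47, -0.74, 0.47], [-0.75, 0.62, 0.24]] @ diag([1.0066669306225522, 1.0023058514468732, 0.9969978289576805]) @ [[-0.73, -0.04, -0.68], [-0.48, -0.68, 0.56], [-0.48, 0.73, 0.48]]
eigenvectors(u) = [[0.09-0.66j, (0.09+0.66j), (-0.33+0j)],  [(-0.67+0j), -0.67-0.00j, (-0.34+0j)],  [-0.23-0.25j, (-0.23+0.25j), 0.88+0.00j]]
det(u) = 1.01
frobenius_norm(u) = 1.74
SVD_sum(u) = [[0.35, 0.02, 0.32],[0.35, 0.02, 0.32],[0.55, 0.03, 0.51]] + [[0.12, 0.16, -0.13], [0.36, 0.51, -0.42], [-0.3, -0.42, 0.35]] + [[0.41, -0.62, -0.41],[-0.23, 0.35, 0.23],[-0.11, 0.17, 0.11]]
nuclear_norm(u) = 3.01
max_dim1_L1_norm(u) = 1.53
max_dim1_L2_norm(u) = 1.0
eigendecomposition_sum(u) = [[(0.38+0.23j), -0.28+0.34j, 0.04+0.22j], [(0.18-0.41j), 0.38+0.23j, 0.21-0.06j], [(0.22-0.07j), (0.04+0.22j), 0.10+0.06j]] + [[0.38-0.23j, -0.28-0.34j, 0.04-0.22j],[(0.18+0.41j), (0.38-0.23j), 0.21+0.06j],[0.22+0.07j, 0.04-0.22j, (0.1-0.06j)]] + [[(0.11-0j),(0.12+0j),-0.29-0.00j], [(0.11-0j),0.12+0.00j,(-0.3-0j)], [-0.29+0.00j,(-0.31-0j),0.77+0.00j]]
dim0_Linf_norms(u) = [0.87, 0.87, 0.97]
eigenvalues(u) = [(0.85+0.52j), (0.85-0.52j), (1+0j)]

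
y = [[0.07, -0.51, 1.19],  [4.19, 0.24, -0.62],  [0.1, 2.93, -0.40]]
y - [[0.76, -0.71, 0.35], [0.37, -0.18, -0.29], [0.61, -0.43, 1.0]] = [[-0.69, 0.2, 0.84], [3.82, 0.42, -0.33], [-0.51, 3.36, -1.4]]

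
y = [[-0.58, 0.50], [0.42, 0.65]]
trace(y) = 0.07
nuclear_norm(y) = 1.54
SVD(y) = [[0.68,  0.73],[0.73,  -0.68]] @ diag([0.821151380105064, 0.7148499219777174]) @ [[-0.10, 0.99], [-0.99, -0.10]]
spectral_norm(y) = 0.82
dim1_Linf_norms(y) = [0.58, 0.65]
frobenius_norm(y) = 1.09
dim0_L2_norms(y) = [0.72, 0.82]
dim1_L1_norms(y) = [1.08, 1.07]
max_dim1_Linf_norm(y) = 0.65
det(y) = -0.59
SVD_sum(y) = [[-0.06, 0.55],[-0.06, 0.60]] + [[-0.52, -0.05], [0.48, 0.05]]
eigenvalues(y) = [-0.73, 0.8]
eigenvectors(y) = [[-0.96, -0.34], [0.29, -0.94]]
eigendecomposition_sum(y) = [[-0.66, 0.24], [0.2, -0.07]] + [[0.08, 0.26], [0.22, 0.72]]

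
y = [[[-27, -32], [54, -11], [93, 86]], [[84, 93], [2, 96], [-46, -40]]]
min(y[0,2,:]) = 86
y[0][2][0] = 93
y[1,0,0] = 84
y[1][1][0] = 2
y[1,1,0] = 2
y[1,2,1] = -40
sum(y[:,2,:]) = 93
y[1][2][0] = -46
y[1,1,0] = 2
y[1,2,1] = -40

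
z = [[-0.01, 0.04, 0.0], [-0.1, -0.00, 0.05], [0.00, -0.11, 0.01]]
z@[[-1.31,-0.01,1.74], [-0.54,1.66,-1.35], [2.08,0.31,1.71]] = [[-0.01, 0.07, -0.07],[0.24, 0.02, -0.09],[0.08, -0.18, 0.17]]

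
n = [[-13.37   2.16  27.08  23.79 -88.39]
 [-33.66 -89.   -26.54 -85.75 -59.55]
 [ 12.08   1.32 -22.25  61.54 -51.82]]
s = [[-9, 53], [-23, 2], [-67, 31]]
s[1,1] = 2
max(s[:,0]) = -9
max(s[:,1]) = 53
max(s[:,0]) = -9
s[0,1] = 53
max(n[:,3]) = 61.54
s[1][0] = -23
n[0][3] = 23.79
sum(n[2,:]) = 0.8699999999999974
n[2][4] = -51.82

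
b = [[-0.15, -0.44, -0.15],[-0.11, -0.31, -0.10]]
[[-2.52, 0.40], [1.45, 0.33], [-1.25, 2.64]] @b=[[0.33,0.98,0.34], [-0.25,-0.74,-0.25], [-0.10,-0.27,-0.08]]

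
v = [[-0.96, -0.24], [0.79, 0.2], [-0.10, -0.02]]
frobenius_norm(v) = 1.29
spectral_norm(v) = 1.29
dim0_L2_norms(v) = [1.25, 0.31]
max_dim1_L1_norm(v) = 1.2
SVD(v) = [[-0.77, -0.17], [0.63, -0.32], [-0.08, -0.93]] @ diag([1.2859517553319761, 0.005299335676244769]) @ [[0.97, 0.24], [0.24, -0.97]]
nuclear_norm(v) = 1.29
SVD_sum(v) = [[-0.96,  -0.24], [0.79,  0.2], [-0.10,  -0.02]] + [[-0.0, 0.0], [-0.0, 0.0], [-0.00, 0.0]]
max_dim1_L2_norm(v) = 0.99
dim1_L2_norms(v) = [0.99, 0.81, 0.1]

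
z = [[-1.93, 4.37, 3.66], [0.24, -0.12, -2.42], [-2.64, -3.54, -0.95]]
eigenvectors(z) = [[-0.06+0.00j,(-0.84+0j),-0.84-0.00j],[-0.68+0.00j,0.22-0.18j,(0.22+0.18j)],[(0.73+0j),-0.07-0.46j,-0.07+0.46j]]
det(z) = 40.96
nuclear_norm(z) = 12.12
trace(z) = -3.00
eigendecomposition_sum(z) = [[0.04+0.00j,(0.16+0j),(-0.06+0j)], [0.50+0.00j,1.74+0.00j,(-0.69+0j)], [-0.54+0.00j,-1.89-0.00j,(0.74-0j)]] + [[-0.99+1.79j, 2.11+1.82j, 1.86+1.82j], [(-0.13-0.67j), -0.93-0.02j, (-0.87-0.07j)], [(-1.05-0.4j), (-0.83+1.29j), (-0.85+1.15j)]] + [[-0.99-1.79j, 2.11-1.82j, 1.86-1.82j], [-0.13+0.67j, (-0.93+0.02j), (-0.87+0.07j)], [(-1.05+0.4j), -0.83-1.29j, (-0.85-1.15j)]]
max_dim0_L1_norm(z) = 8.03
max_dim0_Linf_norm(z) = 4.37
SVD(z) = [[-0.85, 0.4, 0.34], [0.23, -0.29, 0.93], [0.47, 0.87, 0.15]] @ diag([6.821194088755255, 3.648579267094827, 1.6458069556470325]) @ [[0.07, -0.79, -0.60], [-0.86, -0.35, 0.37], [-0.51, 0.5, -0.71]]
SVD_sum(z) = [[-0.39, 4.61, 3.51], [0.11, -1.25, -0.95], [0.22, -2.55, -1.94]] + [[-1.26, -0.52, 0.54], [0.91, 0.37, -0.39], [-2.73, -1.12, 1.17]] + [[-0.28, 0.27, -0.39], [-0.77, 0.76, -1.08], [-0.13, 0.13, -0.18]]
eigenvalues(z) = [(2.53+0j), (-2.76+2.93j), (-2.76-2.93j)]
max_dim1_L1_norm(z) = 9.96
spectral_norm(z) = 6.82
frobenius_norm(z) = 7.91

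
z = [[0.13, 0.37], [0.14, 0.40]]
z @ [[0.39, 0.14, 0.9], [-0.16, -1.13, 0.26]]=[[-0.01,-0.4,0.21],  [-0.01,-0.43,0.23]]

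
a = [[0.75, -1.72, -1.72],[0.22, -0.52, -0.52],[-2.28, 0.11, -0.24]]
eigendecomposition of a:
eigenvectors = [[0.69, 0.6, 0.11],[0.21, 0.18, 0.73],[-0.7, 0.78, -0.68]]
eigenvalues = [1.98, -1.99, -0.0]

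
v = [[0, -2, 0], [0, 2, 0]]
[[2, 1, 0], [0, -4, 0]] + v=[[2, -1, 0], [0, -2, 0]]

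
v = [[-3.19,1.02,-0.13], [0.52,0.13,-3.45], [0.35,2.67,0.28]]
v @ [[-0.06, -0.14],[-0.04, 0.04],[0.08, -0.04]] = [[0.14, 0.49],  [-0.31, 0.07],  [-0.11, 0.05]]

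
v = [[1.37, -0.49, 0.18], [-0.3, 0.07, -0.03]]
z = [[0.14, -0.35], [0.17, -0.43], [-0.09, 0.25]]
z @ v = [[0.3, -0.09, 0.04],[0.36, -0.11, 0.04],[-0.2, 0.06, -0.02]]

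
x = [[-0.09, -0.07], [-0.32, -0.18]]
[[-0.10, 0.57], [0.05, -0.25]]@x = [[-0.17,-0.10], [0.08,0.04]]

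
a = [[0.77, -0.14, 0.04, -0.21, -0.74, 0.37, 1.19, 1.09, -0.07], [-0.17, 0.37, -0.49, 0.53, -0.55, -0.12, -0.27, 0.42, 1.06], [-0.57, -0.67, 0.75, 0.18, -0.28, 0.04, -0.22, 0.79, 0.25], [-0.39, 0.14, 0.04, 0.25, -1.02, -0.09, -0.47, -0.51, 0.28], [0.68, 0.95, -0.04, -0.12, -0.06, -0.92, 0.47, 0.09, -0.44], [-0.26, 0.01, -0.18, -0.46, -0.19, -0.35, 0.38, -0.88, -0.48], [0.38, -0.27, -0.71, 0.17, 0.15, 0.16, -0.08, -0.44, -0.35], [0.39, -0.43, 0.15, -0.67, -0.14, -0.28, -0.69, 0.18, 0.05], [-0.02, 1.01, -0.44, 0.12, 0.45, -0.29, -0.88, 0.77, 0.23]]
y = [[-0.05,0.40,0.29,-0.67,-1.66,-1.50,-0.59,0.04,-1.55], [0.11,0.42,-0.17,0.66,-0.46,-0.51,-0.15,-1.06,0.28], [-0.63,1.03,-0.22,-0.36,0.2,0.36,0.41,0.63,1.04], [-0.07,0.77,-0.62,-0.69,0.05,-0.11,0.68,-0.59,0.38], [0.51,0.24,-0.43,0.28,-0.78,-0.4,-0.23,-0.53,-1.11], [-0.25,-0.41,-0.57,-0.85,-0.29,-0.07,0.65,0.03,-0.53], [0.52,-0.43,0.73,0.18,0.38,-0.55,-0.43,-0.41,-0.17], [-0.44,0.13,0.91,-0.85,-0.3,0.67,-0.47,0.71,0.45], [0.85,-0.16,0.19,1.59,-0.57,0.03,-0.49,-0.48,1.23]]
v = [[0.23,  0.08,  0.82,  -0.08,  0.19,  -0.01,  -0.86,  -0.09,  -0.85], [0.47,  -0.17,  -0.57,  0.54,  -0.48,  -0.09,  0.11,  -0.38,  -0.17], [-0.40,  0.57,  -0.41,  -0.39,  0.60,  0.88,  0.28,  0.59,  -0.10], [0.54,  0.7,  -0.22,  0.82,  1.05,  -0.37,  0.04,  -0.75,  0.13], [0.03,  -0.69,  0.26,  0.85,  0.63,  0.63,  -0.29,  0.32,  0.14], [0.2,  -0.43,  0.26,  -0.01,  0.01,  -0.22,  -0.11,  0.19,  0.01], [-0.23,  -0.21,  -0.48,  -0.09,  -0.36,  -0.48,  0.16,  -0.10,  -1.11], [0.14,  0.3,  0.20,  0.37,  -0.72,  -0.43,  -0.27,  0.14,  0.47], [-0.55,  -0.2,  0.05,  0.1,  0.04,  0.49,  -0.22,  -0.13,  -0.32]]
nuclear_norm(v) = 10.41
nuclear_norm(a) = 11.91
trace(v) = 0.86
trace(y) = 0.12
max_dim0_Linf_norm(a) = 1.19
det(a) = 2.57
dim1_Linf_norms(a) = [1.19, 1.06, 0.79, 1.02, 0.95, 0.88, 0.71, 0.69, 1.01]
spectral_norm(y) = 3.47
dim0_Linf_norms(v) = [0.55, 0.7, 0.82, 0.85, 1.05, 0.88, 0.86, 0.75, 1.11]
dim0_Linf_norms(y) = [0.85, 1.03, 0.91, 1.59, 1.66, 1.5, 0.68, 1.06, 1.55]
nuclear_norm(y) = 13.73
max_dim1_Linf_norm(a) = 1.19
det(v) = 0.12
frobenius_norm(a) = 4.48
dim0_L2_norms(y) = [1.39, 1.56, 1.57, 2.36, 2.06, 1.89, 1.46, 1.75, 2.64]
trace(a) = 2.06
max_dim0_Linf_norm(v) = 1.11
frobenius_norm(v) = 3.99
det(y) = 0.26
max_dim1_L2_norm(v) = 1.82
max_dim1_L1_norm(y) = 6.75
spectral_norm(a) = 2.25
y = a @ v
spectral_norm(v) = 1.96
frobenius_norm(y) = 5.69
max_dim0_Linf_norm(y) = 1.66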